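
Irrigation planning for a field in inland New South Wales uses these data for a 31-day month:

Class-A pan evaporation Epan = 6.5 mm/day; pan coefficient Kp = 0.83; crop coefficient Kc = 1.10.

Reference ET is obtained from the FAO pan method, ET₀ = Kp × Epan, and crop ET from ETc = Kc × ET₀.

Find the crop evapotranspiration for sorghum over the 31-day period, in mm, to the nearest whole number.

ET₀ = 0.83 × 6.5 = 5.3950 mm/d
ETc = Kc × ET₀ = 1.10 × 5.3950 = 5.9345 mm/d
Over 31 days: 5.9345 × 31 = 183.970 mm

184 mm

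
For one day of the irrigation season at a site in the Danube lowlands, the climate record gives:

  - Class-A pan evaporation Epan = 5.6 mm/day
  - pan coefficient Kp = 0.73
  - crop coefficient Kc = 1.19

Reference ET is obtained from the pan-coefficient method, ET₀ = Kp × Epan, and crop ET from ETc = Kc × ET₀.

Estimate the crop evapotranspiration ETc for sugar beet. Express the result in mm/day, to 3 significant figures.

ET₀ = 0.73 × 5.6 = 4.0880 mm/d
ETc = Kc × ET₀ = 1.19 × 4.0880 = 4.8647 mm/d

4.86 mm/day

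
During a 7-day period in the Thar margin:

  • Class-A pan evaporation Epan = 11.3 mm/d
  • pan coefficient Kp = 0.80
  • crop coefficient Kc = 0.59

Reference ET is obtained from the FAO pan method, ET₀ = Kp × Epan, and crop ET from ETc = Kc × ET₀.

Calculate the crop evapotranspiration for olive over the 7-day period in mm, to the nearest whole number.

ET₀ = 0.80 × 11.3 = 9.0400 mm/d
ETc = Kc × ET₀ = 0.59 × 9.0400 = 5.3336 mm/d
Over 7 days: 5.3336 × 7 = 37.335 mm

37 mm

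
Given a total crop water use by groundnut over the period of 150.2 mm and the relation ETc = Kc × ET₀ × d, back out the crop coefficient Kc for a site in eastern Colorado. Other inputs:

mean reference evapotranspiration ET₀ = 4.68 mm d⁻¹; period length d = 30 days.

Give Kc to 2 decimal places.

1.07

ETc = Kc × ET₀ × d  ⇒  Kc = ETc / (ET₀ × d)
Kc = 150.2 / (4.68 × 30) = 150.2 / 140.40 = 1.0698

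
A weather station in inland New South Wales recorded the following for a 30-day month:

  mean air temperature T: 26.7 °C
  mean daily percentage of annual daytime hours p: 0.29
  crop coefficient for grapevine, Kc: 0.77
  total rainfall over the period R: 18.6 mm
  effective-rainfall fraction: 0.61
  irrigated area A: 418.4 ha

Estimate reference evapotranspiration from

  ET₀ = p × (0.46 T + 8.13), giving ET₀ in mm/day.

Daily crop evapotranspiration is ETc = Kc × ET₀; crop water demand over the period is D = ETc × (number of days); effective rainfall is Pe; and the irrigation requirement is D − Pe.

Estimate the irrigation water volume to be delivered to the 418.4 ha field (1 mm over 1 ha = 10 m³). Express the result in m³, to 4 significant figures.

524600 m³

ET₀ = 0.29 × (0.46 × 26.7 + 8.13) = 0.29 × 20.412 = 5.9195 mm/d
ETc = Kc × ET₀ = 0.77 × 5.9195 = 4.5580 mm/d
Crop demand D = ETc × 30 d = 4.5580 × 30 = 136.740 mm
Pe = 0.61 × 18.6 = 11.346 mm
D − Pe = 136.740 − 11.346 = 125.394 mm
Volume = 125.394 mm × 418.4 ha × 10 = 524648.5 m³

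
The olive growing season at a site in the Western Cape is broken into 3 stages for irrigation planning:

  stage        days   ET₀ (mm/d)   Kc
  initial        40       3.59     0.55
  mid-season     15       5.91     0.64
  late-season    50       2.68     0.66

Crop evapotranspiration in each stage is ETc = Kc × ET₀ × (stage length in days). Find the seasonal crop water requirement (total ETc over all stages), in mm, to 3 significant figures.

initial: 0.55 × 3.59 × 40 = 78.98 mm
mid-season: 0.64 × 5.91 × 15 = 56.74 mm
late-season: 0.66 × 2.68 × 50 = 88.44 mm
Seasonal total = 224.16 mm

224 mm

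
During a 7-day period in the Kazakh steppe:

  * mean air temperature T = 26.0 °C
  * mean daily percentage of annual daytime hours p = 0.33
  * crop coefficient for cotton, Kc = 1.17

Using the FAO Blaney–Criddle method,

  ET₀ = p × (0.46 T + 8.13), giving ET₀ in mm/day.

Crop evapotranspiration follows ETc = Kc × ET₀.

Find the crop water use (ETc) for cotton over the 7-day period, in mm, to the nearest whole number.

54 mm

ET₀ = 0.33 × (0.46 × 26.0 + 8.13) = 0.33 × 20.090 = 6.6297 mm/d
ETc = Kc × ET₀ = 1.17 × 6.6297 = 7.7567 mm/d
Over 7 days: 7.7567 × 7 = 54.297 mm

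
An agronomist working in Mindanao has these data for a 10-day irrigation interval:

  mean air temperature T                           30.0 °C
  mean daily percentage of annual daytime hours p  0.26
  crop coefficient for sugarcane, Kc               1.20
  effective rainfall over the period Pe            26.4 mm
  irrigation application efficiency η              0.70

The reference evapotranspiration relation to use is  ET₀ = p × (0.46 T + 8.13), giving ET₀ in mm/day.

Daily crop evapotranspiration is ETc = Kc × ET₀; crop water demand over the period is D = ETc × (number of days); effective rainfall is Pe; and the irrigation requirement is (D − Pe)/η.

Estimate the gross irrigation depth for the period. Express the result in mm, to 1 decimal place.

ET₀ = 0.26 × (0.46 × 30.0 + 8.13) = 0.26 × 21.930 = 5.7018 mm/d
ETc = Kc × ET₀ = 1.20 × 5.7018 = 6.8422 mm/d
Crop demand D = ETc × 10 d = 6.8422 × 10 = 68.422 mm
D − Pe = 68.422 − 26.4 = 42.022 mm
Gross irrigation = 42.022 / 0.70 = 60.031 mm

60.0 mm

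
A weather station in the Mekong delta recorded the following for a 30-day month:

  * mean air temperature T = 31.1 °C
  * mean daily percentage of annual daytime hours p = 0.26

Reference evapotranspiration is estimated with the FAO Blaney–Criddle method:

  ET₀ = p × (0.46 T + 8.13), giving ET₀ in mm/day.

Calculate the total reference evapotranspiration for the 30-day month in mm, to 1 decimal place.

175.0 mm

ET₀ = 0.26 × (0.46 × 31.1 + 8.13) = 0.26 × 22.436 = 5.8334 mm/d
Monthly total = 5.8334 × 30 = 175.002 mm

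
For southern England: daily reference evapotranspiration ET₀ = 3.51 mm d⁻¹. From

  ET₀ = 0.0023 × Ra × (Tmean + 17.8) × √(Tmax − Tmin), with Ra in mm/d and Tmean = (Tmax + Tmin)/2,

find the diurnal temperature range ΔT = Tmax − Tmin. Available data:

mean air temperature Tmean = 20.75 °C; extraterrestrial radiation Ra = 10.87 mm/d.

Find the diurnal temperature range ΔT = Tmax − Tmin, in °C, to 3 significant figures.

√ΔT = ET₀ / [0.0023 × Ra × (Tmean+17.8)] = 3.51 / (0.0023 × 10.87 × 38.55) = 3.6419
ΔT = 3.6419² = 13.263 °C

13.3 °C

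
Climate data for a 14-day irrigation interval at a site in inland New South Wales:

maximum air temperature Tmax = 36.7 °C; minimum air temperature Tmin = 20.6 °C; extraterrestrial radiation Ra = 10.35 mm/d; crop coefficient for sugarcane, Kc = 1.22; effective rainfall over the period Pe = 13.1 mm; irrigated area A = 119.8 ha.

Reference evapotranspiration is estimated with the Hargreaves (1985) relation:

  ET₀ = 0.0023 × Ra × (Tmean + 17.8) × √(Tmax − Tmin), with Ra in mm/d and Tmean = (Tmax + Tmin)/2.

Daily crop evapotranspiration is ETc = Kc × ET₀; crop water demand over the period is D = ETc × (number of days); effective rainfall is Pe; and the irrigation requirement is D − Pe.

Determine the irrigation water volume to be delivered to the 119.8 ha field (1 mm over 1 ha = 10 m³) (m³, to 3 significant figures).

Tmean = (36.7 + 20.6)/2 = 28.65 °C
ET₀ = 0.0023 × 10.35 × (28.65 + 17.8) × √16.1 = 0.0023 × 10.35 × 46.45 × 4.0125 = 4.4368 mm/d
ETc = Kc × ET₀ = 1.22 × 4.4368 = 5.4129 mm/d
Crop demand D = ETc × 14 d = 5.4129 × 14 = 75.781 mm
D − Pe = 75.781 − 13.1 = 62.681 mm
Volume = 62.681 mm × 119.8 ha × 10 = 75091.8 m³

75100 m³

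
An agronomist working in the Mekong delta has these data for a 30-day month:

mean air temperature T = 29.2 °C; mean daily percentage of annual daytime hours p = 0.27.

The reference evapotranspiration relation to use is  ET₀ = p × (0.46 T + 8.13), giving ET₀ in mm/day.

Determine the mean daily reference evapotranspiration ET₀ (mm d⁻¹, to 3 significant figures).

5.82 mm d⁻¹

ET₀ = 0.27 × (0.46 × 29.2 + 8.13) = 0.27 × 21.562 = 5.8217 mm/d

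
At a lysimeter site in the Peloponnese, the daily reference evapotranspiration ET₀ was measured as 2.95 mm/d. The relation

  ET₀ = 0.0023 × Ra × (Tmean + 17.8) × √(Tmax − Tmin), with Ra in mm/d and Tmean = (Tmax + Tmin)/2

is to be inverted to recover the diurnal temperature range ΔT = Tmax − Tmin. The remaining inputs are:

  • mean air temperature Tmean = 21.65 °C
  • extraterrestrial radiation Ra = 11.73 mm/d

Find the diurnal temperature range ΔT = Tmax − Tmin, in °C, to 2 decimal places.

7.68 °C

√ΔT = ET₀ / [0.0023 × Ra × (Tmean+17.8)] = 2.95 / (0.0023 × 11.73 × 39.45) = 2.7717
ΔT = 2.7717² = 7.682 °C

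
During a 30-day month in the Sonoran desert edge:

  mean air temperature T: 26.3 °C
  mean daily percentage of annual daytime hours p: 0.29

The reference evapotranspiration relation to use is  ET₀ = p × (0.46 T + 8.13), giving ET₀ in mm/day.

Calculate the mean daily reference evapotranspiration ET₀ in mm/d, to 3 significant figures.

ET₀ = 0.29 × (0.46 × 26.3 + 8.13) = 0.29 × 20.228 = 5.8661 mm/d

5.87 mm/d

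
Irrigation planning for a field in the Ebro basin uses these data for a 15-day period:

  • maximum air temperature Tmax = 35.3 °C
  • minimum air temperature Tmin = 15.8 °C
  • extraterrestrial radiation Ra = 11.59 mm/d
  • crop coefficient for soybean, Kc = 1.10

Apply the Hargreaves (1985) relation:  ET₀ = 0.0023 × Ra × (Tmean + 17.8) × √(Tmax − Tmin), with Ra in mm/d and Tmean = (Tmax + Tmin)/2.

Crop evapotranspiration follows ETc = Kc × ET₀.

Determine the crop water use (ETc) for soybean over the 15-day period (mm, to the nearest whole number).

84 mm

Tmean = (35.3 + 15.8)/2 = 25.55 °C
ET₀ = 0.0023 × 11.59 × (25.55 + 17.8) × √19.5 = 0.0023 × 11.59 × 43.35 × 4.4159 = 5.1029 mm/d
ETc = Kc × ET₀ = 1.10 × 5.1029 = 5.6132 mm/d
Over 15 days: 5.6132 × 15 = 84.198 mm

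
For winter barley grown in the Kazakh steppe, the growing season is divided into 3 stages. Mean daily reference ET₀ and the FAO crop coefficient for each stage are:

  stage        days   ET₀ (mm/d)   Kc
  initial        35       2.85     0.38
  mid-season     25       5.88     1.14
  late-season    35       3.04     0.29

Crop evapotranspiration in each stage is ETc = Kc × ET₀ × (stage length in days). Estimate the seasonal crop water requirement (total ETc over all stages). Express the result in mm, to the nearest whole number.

236 mm

initial: 0.38 × 2.85 × 35 = 37.91 mm
mid-season: 1.14 × 5.88 × 25 = 167.58 mm
late-season: 0.29 × 3.04 × 35 = 30.86 mm
Seasonal total = 236.35 mm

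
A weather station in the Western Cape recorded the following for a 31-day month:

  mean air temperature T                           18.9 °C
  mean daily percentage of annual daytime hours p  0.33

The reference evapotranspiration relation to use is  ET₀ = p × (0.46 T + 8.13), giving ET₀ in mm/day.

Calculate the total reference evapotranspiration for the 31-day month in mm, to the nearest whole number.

ET₀ = 0.33 × (0.46 × 18.9 + 8.13) = 0.33 × 16.824 = 5.5519 mm/d
Monthly total = 5.5519 × 31 = 172.109 mm

172 mm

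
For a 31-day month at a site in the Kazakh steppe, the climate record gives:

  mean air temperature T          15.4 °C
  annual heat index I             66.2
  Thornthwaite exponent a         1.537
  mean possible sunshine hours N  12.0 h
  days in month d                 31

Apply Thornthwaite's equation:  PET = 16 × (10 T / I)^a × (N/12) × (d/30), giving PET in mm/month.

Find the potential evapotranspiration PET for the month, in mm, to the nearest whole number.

10T/I = 10 × 15.4 / 66.2 = 2.3263
(10T/I)^a = 2.3263^1.537 = 3.6607
Uncorrected PET = 16 × 3.6607 = 58.571 mm
Correction = (N/12)(d/30) = (12.0/12)(31/30) = 1.0333
PET = 58.571 × 1.0333 = 60.521 mm/month

61 mm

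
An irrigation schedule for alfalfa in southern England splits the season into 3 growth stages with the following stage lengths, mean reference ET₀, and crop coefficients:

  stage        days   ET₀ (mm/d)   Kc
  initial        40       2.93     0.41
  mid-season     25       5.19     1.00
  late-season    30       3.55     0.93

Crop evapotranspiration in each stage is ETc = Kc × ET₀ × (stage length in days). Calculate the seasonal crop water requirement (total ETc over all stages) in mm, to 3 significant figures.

277 mm

initial: 0.41 × 2.93 × 40 = 48.05 mm
mid-season: 1.00 × 5.19 × 25 = 129.75 mm
late-season: 0.93 × 3.55 × 30 = 99.05 mm
Seasonal total = 276.85 mm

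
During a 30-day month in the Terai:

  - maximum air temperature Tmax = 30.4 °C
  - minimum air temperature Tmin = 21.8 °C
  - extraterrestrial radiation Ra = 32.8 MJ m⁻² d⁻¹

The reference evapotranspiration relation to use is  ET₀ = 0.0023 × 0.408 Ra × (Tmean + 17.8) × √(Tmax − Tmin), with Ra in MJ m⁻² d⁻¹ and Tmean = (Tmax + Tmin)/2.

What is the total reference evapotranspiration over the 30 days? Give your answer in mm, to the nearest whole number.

119 mm

Tmean = (30.4 + 21.8)/2 = 26.10 °C
0.408 Ra = 0.408 × 32.8 = 13.3824 mm/d equivalent
ET₀ = 0.0023 × 13.3824 × (26.10 + 17.8) × √8.6 = 0.0023 × 13.3824 × 43.90 × 2.9326 = 3.9626 mm/d
Over 30 days: 3.9626 × 30 = 118.878 mm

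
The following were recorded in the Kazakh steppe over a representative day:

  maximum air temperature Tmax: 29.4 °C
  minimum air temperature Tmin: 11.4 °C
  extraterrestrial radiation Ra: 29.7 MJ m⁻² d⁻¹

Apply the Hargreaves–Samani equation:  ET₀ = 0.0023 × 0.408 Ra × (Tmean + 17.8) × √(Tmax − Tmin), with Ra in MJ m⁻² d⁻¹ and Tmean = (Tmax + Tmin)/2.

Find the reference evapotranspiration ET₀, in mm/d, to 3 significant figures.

4.52 mm/d

Tmean = (29.4 + 11.4)/2 = 20.40 °C
0.408 Ra = 0.408 × 29.7 = 12.1176 mm/d equivalent
ET₀ = 0.0023 × 12.1176 × (20.40 + 17.8) × √18.0 = 0.0023 × 12.1176 × 38.20 × 4.2426 = 4.5169 mm/d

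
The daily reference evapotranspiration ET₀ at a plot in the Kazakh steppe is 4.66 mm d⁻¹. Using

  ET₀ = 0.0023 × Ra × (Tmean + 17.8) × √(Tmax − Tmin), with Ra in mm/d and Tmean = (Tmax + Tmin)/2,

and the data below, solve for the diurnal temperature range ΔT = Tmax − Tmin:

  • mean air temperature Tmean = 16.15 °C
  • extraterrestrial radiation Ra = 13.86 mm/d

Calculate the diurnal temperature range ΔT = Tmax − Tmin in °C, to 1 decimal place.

18.5 °C

√ΔT = ET₀ / [0.0023 × Ra × (Tmean+17.8)] = 4.66 / (0.0023 × 13.86 × 33.95) = 4.3058
ΔT = 4.3058² = 18.540 °C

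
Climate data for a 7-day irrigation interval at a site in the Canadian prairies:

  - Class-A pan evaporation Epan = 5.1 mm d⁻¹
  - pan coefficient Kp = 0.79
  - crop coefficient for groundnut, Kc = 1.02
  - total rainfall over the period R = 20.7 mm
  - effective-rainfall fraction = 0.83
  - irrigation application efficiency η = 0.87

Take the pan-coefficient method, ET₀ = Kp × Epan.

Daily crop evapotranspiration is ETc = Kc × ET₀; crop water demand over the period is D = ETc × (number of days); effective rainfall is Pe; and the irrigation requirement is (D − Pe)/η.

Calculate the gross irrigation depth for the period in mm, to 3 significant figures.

13.3 mm

ET₀ = 0.79 × 5.1 = 4.0290 mm/d
ETc = Kc × ET₀ = 1.02 × 4.0290 = 4.1096 mm/d
Crop demand D = ETc × 7 d = 4.1096 × 7 = 28.767 mm
Pe = 0.83 × 20.7 = 17.181 mm
D − Pe = 28.767 − 17.181 = 11.586 mm
Gross irrigation = 11.586 / 0.87 = 13.317 mm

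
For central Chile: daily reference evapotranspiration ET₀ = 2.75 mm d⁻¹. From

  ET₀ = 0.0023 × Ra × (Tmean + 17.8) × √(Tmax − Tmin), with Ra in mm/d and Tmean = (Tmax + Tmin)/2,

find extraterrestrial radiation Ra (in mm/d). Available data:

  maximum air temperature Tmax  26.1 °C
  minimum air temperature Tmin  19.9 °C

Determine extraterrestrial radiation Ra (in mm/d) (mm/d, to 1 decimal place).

Tmean = 23.00 °C; √ΔT = 2.4900
Ra = ET₀ / [0.0023 × (Tmean+17.8) × √ΔT] = 2.75 / (0.0023 × 40.80 × 2.4900) = 11.769 mm/d

11.8 mm/d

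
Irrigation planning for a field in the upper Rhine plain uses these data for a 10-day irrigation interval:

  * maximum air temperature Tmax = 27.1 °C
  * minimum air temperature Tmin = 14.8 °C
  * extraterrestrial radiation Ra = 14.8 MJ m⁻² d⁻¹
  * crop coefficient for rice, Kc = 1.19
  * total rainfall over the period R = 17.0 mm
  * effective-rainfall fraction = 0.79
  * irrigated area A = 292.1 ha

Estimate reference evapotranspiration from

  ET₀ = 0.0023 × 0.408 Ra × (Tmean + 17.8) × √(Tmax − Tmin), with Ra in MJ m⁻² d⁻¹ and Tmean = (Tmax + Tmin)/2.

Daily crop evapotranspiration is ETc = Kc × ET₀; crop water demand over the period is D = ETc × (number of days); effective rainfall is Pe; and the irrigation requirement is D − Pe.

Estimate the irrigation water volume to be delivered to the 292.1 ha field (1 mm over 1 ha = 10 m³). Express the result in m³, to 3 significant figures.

26400 m³

Tmean = (27.1 + 14.8)/2 = 20.95 °C
0.408 Ra = 0.408 × 14.8 = 6.0384 mm/d equivalent
ET₀ = 0.0023 × 6.0384 × (20.95 + 17.8) × √12.3 = 0.0023 × 6.0384 × 38.75 × 3.5071 = 1.8874 mm/d
ETc = Kc × ET₀ = 1.19 × 1.8874 = 2.2460 mm/d
Crop demand D = ETc × 10 d = 2.2460 × 10 = 22.460 mm
Pe = 0.79 × 17.0 = 13.430 mm
D − Pe = 22.460 − 13.430 = 9.030 mm
Volume = 9.030 mm × 292.1 ha × 10 = 26376.6 m³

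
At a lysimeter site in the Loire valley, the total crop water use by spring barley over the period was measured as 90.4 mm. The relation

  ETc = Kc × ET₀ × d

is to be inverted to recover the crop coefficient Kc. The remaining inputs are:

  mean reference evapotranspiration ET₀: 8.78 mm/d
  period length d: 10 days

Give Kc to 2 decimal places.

ETc = Kc × ET₀ × d  ⇒  Kc = ETc / (ET₀ × d)
Kc = 90.4 / (8.78 × 10) = 90.4 / 87.80 = 1.0296

1.03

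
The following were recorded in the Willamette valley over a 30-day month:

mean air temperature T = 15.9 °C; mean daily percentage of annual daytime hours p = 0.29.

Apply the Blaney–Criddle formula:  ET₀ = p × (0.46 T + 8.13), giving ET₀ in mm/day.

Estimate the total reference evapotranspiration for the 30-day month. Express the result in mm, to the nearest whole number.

ET₀ = 0.29 × (0.46 × 15.9 + 8.13) = 0.29 × 15.444 = 4.4788 mm/d
Monthly total = 4.4788 × 30 = 134.364 mm

134 mm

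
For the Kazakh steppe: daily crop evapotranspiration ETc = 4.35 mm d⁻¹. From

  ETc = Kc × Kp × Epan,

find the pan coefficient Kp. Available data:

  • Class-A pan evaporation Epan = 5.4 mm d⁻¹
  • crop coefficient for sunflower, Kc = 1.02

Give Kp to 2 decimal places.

0.79

ETc = Kc × Kp × Epan  ⇒  Kp = ETc / (Kc × Epan)
Kp = 4.35 / (1.02 × 5.4) = 4.35 / 5.508 = 0.7898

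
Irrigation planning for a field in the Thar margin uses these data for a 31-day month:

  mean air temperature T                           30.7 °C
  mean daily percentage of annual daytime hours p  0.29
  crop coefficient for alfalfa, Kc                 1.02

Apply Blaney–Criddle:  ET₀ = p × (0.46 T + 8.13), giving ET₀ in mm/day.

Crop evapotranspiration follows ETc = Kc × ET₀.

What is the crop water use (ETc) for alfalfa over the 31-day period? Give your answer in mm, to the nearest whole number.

204 mm

ET₀ = 0.29 × (0.46 × 30.7 + 8.13) = 0.29 × 22.252 = 6.4531 mm/d
ETc = Kc × ET₀ = 1.02 × 6.4531 = 6.5822 mm/d
Over 31 days: 6.5822 × 31 = 204.048 mm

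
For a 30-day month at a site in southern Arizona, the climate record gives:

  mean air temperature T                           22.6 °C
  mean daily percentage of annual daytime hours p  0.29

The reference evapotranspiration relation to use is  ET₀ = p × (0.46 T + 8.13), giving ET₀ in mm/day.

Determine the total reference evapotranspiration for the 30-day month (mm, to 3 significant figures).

ET₀ = 0.29 × (0.46 × 22.6 + 8.13) = 0.29 × 18.526 = 5.3725 mm/d
Monthly total = 5.3725 × 30 = 161.175 mm

161 mm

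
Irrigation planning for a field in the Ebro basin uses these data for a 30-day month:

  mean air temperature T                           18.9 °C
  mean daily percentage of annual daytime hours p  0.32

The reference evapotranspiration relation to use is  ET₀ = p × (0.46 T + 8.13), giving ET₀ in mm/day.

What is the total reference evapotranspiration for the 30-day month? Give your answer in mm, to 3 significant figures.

ET₀ = 0.32 × (0.46 × 18.9 + 8.13) = 0.32 × 16.824 = 5.3837 mm/d
Monthly total = 5.3837 × 30 = 161.511 mm

162 mm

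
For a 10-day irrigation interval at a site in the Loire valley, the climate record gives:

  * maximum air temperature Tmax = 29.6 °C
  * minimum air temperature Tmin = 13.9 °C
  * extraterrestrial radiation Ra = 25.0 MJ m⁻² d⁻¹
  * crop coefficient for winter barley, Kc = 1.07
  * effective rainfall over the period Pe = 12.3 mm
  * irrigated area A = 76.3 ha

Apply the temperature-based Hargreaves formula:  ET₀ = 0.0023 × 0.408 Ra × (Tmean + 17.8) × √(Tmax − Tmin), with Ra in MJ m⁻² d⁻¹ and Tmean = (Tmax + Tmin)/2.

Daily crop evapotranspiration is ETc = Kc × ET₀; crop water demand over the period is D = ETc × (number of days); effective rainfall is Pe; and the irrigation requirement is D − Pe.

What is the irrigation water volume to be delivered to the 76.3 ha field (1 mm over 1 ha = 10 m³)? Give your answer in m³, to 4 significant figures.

20630 m³

Tmean = (29.6 + 13.9)/2 = 21.75 °C
0.408 Ra = 0.408 × 25.0 = 10.2000 mm/d equivalent
ET₀ = 0.0023 × 10.2000 × (21.75 + 17.8) × √15.7 = 0.0023 × 10.2000 × 39.55 × 3.9623 = 3.6764 mm/d
ETc = Kc × ET₀ = 1.07 × 3.6764 = 3.9337 mm/d
Crop demand D = ETc × 10 d = 3.9337 × 10 = 39.337 mm
D − Pe = 39.337 − 12.3 = 27.037 mm
Volume = 27.037 mm × 76.3 ha × 10 = 20629.2 m³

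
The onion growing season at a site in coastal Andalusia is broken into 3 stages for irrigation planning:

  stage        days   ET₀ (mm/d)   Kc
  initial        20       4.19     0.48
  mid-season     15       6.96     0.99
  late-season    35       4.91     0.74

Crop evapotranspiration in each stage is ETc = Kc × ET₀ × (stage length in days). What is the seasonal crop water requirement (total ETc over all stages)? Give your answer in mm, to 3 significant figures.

271 mm

initial: 0.48 × 4.19 × 20 = 40.22 mm
mid-season: 0.99 × 6.96 × 15 = 103.36 mm
late-season: 0.74 × 4.91 × 35 = 127.17 mm
Seasonal total = 270.75 mm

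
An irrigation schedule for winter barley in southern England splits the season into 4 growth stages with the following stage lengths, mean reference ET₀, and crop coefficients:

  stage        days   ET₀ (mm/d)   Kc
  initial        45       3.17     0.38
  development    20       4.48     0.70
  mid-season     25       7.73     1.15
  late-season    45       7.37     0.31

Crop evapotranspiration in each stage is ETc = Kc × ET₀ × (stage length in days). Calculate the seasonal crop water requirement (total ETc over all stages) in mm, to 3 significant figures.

initial: 0.38 × 3.17 × 45 = 54.21 mm
development: 0.70 × 4.48 × 20 = 62.72 mm
mid-season: 1.15 × 7.73 × 25 = 222.24 mm
late-season: 0.31 × 7.37 × 45 = 102.81 mm
Seasonal total = 441.98 mm

442 mm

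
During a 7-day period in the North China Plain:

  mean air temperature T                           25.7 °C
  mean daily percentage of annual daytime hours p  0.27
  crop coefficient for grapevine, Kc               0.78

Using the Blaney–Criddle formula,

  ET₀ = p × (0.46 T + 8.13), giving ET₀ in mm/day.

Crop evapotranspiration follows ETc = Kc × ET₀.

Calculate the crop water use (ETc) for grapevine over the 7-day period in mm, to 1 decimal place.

ET₀ = 0.27 × (0.46 × 25.7 + 8.13) = 0.27 × 19.952 = 5.3870 mm/d
ETc = Kc × ET₀ = 0.78 × 5.3870 = 4.2019 mm/d
Over 7 days: 4.2019 × 7 = 29.413 mm

29.4 mm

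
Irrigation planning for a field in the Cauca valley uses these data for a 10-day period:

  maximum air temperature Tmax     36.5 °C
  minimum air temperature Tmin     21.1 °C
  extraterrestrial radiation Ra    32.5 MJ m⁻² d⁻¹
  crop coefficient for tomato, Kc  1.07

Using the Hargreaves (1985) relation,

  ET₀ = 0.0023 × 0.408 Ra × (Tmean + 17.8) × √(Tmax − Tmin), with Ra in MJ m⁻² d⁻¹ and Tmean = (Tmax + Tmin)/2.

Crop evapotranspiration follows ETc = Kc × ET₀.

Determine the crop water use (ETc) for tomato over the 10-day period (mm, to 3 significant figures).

Tmean = (36.5 + 21.1)/2 = 28.80 °C
0.408 Ra = 0.408 × 32.5 = 13.2600 mm/d equivalent
ET₀ = 0.0023 × 13.2600 × (28.80 + 17.8) × √15.4 = 0.0023 × 13.2600 × 46.60 × 3.9243 = 5.5772 mm/d
ETc = Kc × ET₀ = 1.07 × 5.5772 = 5.9676 mm/d
Over 10 days: 5.9676 × 10 = 59.676 mm

59.7 mm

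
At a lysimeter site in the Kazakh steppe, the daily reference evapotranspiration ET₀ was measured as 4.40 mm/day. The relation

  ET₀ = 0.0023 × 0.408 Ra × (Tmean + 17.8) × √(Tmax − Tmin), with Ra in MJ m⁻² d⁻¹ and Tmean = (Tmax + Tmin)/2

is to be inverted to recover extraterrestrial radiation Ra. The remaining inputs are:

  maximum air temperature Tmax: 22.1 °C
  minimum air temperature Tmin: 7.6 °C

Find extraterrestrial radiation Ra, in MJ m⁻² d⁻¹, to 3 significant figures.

Tmean = (22.1+7.6)/2 = 14.85 °C; ΔT = 14.5
Ra = ET₀ / [0.0023 × 0.408 × (Tmean+17.8) × √ΔT]
   = 4.40 / (0.0023 × 0.408 × 32.65 × 3.8079) = 37.713 MJ m⁻² d⁻¹

37.7 MJ m⁻² d⁻¹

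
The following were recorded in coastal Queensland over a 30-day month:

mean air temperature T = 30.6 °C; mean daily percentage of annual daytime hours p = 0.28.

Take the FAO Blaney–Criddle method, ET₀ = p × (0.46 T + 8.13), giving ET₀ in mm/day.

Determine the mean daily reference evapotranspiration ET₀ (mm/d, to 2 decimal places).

ET₀ = 0.28 × (0.46 × 30.6 + 8.13) = 0.28 × 22.206 = 6.2177 mm/d

6.22 mm/d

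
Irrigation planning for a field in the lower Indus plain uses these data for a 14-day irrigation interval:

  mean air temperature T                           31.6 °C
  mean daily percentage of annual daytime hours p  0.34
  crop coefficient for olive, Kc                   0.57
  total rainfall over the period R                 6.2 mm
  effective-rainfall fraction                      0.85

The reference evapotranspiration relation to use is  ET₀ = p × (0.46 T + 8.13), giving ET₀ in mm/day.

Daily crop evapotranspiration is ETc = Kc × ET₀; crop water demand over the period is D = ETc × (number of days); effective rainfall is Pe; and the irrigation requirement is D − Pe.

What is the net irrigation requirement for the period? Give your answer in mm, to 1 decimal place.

56.2 mm

ET₀ = 0.34 × (0.46 × 31.6 + 8.13) = 0.34 × 22.666 = 7.7064 mm/d
ETc = Kc × ET₀ = 0.57 × 7.7064 = 4.3926 mm/d
Crop demand D = ETc × 14 d = 4.3926 × 14 = 61.496 mm
Pe = 0.85 × 6.2 = 5.270 mm
D − Pe = 61.496 − 5.270 = 56.226 mm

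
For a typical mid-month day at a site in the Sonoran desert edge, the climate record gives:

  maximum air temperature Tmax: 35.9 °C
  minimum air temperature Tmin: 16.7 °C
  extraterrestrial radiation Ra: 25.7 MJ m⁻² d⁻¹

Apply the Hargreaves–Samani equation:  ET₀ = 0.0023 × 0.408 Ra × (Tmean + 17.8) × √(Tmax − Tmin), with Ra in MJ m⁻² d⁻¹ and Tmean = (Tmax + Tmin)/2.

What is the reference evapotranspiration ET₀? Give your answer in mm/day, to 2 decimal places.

Tmean = (35.9 + 16.7)/2 = 26.30 °C
0.408 Ra = 0.408 × 25.7 = 10.4856 mm/d equivalent
ET₀ = 0.0023 × 10.4856 × (26.30 + 17.8) × √19.2 = 0.0023 × 10.4856 × 44.10 × 4.3818 = 4.6603 mm/d

4.66 mm/day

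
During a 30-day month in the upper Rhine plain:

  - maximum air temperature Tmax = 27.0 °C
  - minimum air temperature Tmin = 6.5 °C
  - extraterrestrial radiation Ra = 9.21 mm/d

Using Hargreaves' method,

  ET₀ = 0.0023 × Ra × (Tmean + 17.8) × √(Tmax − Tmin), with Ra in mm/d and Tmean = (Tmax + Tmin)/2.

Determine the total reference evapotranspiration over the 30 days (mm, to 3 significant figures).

Tmean = (27.0 + 6.5)/2 = 16.75 °C
ET₀ = 0.0023 × 9.21 × (16.75 + 17.8) × √20.5 = 0.0023 × 9.21 × 34.55 × 4.5277 = 3.3137 mm/d
Over 30 days: 3.3137 × 30 = 99.411 mm

99.4 mm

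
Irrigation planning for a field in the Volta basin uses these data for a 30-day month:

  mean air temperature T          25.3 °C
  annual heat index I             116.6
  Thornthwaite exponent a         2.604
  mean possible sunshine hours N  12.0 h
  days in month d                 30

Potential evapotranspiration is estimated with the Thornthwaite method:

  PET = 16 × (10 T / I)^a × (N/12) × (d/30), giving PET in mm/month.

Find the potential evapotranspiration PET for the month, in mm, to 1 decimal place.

10T/I = 10 × 25.3 / 116.6 = 2.1698
(10T/I)^a = 2.1698^2.604 = 7.5169
Uncorrected PET = 16 × 7.5169 = 120.270 mm
Correction = (N/12)(d/30) = (12.0/12)(30/30) = 1.0000
PET = 120.270 × 1.0000 = 120.270 mm/month

120.3 mm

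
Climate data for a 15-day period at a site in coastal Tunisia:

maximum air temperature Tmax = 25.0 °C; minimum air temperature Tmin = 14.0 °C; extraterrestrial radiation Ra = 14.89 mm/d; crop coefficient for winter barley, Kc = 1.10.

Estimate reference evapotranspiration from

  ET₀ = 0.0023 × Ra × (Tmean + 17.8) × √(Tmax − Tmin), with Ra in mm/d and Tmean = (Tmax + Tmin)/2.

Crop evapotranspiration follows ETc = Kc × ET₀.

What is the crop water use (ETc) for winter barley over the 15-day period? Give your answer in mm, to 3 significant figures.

69.9 mm

Tmean = (25.0 + 14.0)/2 = 19.50 °C
ET₀ = 0.0023 × 14.89 × (19.50 + 17.8) × √11.0 = 0.0023 × 14.89 × 37.30 × 3.3166 = 4.2367 mm/d
ETc = Kc × ET₀ = 1.10 × 4.2367 = 4.6604 mm/d
Over 15 days: 4.6604 × 15 = 69.906 mm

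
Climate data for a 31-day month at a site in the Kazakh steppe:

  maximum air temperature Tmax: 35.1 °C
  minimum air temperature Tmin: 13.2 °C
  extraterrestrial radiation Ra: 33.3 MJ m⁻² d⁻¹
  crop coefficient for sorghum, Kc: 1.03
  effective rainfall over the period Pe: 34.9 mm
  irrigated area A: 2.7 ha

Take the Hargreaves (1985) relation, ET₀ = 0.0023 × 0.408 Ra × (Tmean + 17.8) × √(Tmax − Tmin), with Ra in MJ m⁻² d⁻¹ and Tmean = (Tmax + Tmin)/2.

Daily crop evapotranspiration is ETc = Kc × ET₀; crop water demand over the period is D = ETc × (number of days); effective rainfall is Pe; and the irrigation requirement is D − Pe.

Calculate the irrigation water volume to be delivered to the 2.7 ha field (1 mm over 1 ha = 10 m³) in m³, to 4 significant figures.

Tmean = (35.1 + 13.2)/2 = 24.15 °C
0.408 Ra = 0.408 × 33.3 = 13.5864 mm/d equivalent
ET₀ = 0.0023 × 13.5864 × (24.15 + 17.8) × √21.9 = 0.0023 × 13.5864 × 41.95 × 4.6797 = 6.1345 mm/d
ETc = Kc × ET₀ = 1.03 × 6.1345 = 6.3185 mm/d
Crop demand D = ETc × 31 d = 6.3185 × 31 = 195.874 mm
D − Pe = 195.874 − 34.9 = 160.974 mm
Volume = 160.974 mm × 2.7 ha × 10 = 4346.3 m³

4346 m³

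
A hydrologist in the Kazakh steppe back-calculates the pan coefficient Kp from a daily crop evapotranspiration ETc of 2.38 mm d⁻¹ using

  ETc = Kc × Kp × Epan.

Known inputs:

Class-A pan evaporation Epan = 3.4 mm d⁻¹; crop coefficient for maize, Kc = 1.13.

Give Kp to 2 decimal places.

ETc = Kc × Kp × Epan  ⇒  Kp = ETc / (Kc × Epan)
Kp = 2.38 / (1.13 × 3.4) = 2.38 / 3.842 = 0.6195

0.62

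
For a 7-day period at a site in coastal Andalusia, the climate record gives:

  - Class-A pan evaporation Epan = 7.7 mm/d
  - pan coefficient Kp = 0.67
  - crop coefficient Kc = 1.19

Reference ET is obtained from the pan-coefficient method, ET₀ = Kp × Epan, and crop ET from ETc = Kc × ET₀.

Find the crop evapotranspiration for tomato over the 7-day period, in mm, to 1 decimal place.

ET₀ = 0.67 × 7.7 = 5.1590 mm/d
ETc = Kc × ET₀ = 1.19 × 5.1590 = 6.1392 mm/d
Over 7 days: 6.1392 × 7 = 42.974 mm

43.0 mm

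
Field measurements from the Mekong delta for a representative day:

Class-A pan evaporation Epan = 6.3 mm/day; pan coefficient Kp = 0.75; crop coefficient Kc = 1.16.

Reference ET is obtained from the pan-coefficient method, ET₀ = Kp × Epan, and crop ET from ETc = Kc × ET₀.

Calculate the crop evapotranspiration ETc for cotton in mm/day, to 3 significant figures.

ET₀ = 0.75 × 6.3 = 4.7250 mm/d
ETc = Kc × ET₀ = 1.16 × 4.7250 = 5.4810 mm/d

5.48 mm/day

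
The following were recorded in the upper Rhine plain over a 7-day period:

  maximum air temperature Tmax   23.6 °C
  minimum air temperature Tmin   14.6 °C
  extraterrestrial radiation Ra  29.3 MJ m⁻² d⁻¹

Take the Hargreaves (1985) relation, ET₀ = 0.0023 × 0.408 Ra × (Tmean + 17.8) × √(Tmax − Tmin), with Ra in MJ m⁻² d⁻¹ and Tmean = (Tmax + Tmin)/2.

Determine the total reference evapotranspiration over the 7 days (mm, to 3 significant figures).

21.3 mm

Tmean = (23.6 + 14.6)/2 = 19.10 °C
0.408 Ra = 0.408 × 29.3 = 11.9544 mm/d equivalent
ET₀ = 0.0023 × 11.9544 × (19.10 + 17.8) × √9.0 = 0.0023 × 11.9544 × 36.90 × 3.0000 = 3.0437 mm/d
Over 7 days: 3.0437 × 7 = 21.306 mm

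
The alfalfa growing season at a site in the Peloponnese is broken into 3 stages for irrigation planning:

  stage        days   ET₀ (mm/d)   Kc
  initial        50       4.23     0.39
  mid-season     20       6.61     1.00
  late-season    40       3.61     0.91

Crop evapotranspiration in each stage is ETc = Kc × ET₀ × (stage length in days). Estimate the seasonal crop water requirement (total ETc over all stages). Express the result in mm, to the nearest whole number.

initial: 0.39 × 4.23 × 50 = 82.49 mm
mid-season: 1.00 × 6.61 × 20 = 132.20 mm
late-season: 0.91 × 3.61 × 40 = 131.40 mm
Seasonal total = 346.09 mm

346 mm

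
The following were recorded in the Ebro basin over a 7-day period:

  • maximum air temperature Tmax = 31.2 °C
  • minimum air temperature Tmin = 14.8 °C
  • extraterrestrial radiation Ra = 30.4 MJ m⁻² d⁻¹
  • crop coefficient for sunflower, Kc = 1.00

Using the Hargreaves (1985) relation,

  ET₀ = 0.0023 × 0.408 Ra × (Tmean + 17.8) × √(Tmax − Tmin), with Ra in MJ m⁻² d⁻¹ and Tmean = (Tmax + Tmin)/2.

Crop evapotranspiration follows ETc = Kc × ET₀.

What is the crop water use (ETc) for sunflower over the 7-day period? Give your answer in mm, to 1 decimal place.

33.0 mm

Tmean = (31.2 + 14.8)/2 = 23.00 °C
0.408 Ra = 0.408 × 30.4 = 12.4032 mm/d equivalent
ET₀ = 0.0023 × 12.4032 × (23.00 + 17.8) × √16.4 = 0.0023 × 12.4032 × 40.80 × 4.0497 = 4.7135 mm/d
ETc = Kc × ET₀ = 1.00 × 4.7135 = 4.7135 mm/d
Over 7 days: 4.7135 × 7 = 32.995 mm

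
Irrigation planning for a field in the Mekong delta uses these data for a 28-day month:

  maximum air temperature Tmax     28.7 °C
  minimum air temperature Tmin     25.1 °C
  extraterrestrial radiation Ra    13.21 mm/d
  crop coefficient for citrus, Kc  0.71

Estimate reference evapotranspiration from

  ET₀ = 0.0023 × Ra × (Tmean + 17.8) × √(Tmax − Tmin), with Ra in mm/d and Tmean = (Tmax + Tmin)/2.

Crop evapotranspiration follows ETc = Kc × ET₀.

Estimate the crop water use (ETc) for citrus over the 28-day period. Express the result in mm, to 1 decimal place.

Tmean = (28.7 + 25.1)/2 = 26.90 °C
ET₀ = 0.0023 × 13.21 × (26.90 + 17.8) × √3.6 = 0.0023 × 13.21 × 44.70 × 1.8974 = 2.5769 mm/d
ETc = Kc × ET₀ = 0.71 × 2.5769 = 1.8296 mm/d
Over 28 days: 1.8296 × 28 = 51.229 mm

51.2 mm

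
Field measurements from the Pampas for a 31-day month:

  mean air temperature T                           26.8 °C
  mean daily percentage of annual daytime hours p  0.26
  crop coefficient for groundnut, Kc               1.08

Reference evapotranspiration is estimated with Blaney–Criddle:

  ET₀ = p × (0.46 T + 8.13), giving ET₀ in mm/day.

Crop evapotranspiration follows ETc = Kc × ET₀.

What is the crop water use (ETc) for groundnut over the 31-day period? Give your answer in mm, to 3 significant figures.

ET₀ = 0.26 × (0.46 × 26.8 + 8.13) = 0.26 × 20.458 = 5.3191 mm/d
ETc = Kc × ET₀ = 1.08 × 5.3191 = 5.7446 mm/d
Over 31 days: 5.7446 × 31 = 178.083 mm

178 mm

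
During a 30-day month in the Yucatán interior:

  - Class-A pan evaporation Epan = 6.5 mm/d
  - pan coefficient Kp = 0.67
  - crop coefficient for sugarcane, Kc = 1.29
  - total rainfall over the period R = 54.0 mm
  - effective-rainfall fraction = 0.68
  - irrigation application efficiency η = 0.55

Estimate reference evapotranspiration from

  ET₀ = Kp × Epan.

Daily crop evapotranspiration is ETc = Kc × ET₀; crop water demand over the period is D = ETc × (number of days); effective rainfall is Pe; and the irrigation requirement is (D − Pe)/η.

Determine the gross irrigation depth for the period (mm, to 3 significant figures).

240 mm

ET₀ = 0.67 × 6.5 = 4.3550 mm/d
ETc = Kc × ET₀ = 1.29 × 4.3550 = 5.6180 mm/d
Crop demand D = ETc × 30 d = 5.6180 × 30 = 168.540 mm
Pe = 0.68 × 54.0 = 36.720 mm
D − Pe = 168.540 − 36.720 = 131.820 mm
Gross irrigation = 131.820 / 0.55 = 239.673 mm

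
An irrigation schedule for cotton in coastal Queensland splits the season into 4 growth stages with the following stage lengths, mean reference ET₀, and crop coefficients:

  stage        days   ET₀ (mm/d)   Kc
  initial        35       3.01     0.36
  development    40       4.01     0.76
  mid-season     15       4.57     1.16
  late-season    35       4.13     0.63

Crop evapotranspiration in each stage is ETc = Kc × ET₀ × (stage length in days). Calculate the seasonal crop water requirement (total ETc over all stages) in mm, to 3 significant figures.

initial: 0.36 × 3.01 × 35 = 37.93 mm
development: 0.76 × 4.01 × 40 = 121.90 mm
mid-season: 1.16 × 4.57 × 15 = 79.52 mm
late-season: 0.63 × 4.13 × 35 = 91.07 mm
Seasonal total = 330.42 mm

330 mm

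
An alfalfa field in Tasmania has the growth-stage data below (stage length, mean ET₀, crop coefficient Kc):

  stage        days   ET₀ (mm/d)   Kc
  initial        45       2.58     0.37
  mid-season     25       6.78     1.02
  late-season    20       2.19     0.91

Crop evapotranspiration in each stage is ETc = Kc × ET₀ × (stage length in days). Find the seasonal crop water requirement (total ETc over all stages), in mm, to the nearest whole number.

initial: 0.37 × 2.58 × 45 = 42.96 mm
mid-season: 1.02 × 6.78 × 25 = 172.89 mm
late-season: 0.91 × 2.19 × 20 = 39.86 mm
Seasonal total = 255.71 mm

256 mm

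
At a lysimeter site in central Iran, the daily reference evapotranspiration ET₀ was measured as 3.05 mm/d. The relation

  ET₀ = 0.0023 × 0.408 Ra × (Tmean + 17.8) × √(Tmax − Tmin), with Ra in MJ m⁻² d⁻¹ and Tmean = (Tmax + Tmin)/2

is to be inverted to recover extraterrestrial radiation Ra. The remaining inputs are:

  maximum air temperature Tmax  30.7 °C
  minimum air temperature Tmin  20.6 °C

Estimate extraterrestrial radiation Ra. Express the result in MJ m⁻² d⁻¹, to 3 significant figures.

Tmean = (30.7+20.6)/2 = 25.65 °C; ΔT = 10.1
Ra = ET₀ / [0.0023 × 0.408 × (Tmean+17.8) × √ΔT]
   = 3.05 / (0.0023 × 0.408 × 43.45 × 3.1780) = 23.538 MJ m⁻² d⁻¹

23.5 MJ m⁻² d⁻¹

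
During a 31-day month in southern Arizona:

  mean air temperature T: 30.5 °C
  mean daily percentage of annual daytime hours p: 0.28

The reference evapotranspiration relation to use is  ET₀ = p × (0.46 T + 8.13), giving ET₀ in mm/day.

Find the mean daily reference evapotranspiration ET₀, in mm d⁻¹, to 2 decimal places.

ET₀ = 0.28 × (0.46 × 30.5 + 8.13) = 0.28 × 22.160 = 6.2048 mm/d

6.20 mm d⁻¹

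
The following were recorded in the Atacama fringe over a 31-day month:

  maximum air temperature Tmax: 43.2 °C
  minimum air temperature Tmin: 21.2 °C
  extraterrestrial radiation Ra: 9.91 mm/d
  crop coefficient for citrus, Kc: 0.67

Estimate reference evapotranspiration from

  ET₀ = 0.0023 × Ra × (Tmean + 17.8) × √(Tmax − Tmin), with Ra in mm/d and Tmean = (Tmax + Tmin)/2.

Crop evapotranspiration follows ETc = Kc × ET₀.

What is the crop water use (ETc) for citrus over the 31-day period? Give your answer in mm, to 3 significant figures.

111 mm

Tmean = (43.2 + 21.2)/2 = 32.20 °C
ET₀ = 0.0023 × 9.91 × (32.20 + 17.8) × √22.0 = 0.0023 × 9.91 × 50.00 × 4.6904 = 5.3454 mm/d
ETc = Kc × ET₀ = 0.67 × 5.3454 = 3.5814 mm/d
Over 31 days: 3.5814 × 31 = 111.023 mm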